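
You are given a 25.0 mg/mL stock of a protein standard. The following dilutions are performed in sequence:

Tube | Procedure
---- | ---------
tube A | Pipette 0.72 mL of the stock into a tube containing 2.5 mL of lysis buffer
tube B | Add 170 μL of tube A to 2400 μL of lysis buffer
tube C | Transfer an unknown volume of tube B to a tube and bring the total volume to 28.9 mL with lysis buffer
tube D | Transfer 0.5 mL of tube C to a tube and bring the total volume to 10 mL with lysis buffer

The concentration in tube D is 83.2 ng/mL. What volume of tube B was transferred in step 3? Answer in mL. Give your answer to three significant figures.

Step 1: 0.72 mL + 2.5 mL = 3.22 mL total → factor 3.22/0.72 = 4.4722
Step 2: 170 μL + 2400 μL = 2570 μL total → factor 2570/170 = 15.118
Step 3: v brought to 28.9 mL → factor = 28.9 mL/v
Step 4: 0.5 mL brought to 10 mL → factor 10/0.5 = 20
Product of known-step factors = 1352.2
Overall factor = 25.0 mg/mL / (83.2 ng/mL) = 3.0048 × 10^5
Step-3 factor = 3.0048 × 10^5 / 1352.2 = 222.22
v = 28.9 mL / 222.22 = 0.130 mL

0.130 mL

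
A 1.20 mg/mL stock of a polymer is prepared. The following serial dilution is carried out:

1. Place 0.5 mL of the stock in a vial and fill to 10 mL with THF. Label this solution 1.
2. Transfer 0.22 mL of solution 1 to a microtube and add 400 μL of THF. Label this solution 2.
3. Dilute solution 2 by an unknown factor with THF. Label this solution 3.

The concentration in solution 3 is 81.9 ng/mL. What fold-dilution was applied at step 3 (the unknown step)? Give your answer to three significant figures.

260-fold

Step 1: 0.5 mL brought to 10 mL → factor 10/0.5 = 20
Step 2: 0.22 mL + 400 μL = 0.62 mL total → factor 0.62/0.22 = 2.8182
Step 3: unknown factor x
Product of known-step factors = 56.364
Overall factor = 1.20 mg/mL / (81.9 ng/mL) = 14652
x = 14652 / 56.364 = 260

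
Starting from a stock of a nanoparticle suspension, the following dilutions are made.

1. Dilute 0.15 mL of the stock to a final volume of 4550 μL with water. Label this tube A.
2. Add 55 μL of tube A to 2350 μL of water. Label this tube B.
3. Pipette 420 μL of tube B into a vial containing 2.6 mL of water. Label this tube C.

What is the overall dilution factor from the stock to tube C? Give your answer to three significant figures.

Step 1: 0.15 mL brought to 4550 μL → factor 4.55/0.15 = 30.333
Step 2: 55 μL + 2350 μL = 2405 μL total → factor 2405/55 = 43.727
Step 3: 420 μL + 2.6 mL = 3020 μL total → factor 3020/420 = 7.1905
Overall dilution factor = 30.333 × 43.727 × 7.1905 = 9537.4

9.54 × 10^3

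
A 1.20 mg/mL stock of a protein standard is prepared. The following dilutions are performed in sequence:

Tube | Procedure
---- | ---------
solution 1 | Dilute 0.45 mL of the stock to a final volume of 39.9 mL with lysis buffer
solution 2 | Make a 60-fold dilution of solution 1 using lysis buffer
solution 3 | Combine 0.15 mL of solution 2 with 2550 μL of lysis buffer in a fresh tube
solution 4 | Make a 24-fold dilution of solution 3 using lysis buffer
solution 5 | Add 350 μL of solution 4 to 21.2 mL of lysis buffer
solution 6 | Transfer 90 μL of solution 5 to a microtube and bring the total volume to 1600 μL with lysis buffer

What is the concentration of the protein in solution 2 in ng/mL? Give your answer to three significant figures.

226 ng/mL

Step 1: 0.45 mL brought to 39.9 mL → factor 39.9/0.45 = 88.667
Step 2: 60-fold → factor 60
Dilution factor through solution 2 = 88.667 × 60 = 5320
[solution 2] = 1.20 mg/mL / 5320 = 0.0002256 mg/mL = 226 ng/mL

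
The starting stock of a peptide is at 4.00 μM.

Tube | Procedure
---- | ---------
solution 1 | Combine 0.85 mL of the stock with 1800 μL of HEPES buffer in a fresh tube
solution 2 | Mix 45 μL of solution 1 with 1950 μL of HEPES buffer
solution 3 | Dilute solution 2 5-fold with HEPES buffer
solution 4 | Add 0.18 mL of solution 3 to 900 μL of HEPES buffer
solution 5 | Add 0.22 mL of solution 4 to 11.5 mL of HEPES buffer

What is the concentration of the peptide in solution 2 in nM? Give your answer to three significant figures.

28.9 nM

Step 1: 0.85 mL + 1800 μL = 2.65 mL total → factor 2.65/0.85 = 3.1176
Step 2: 45 μL + 1950 μL = 1995 μL total → factor 1995/45 = 44.333
Dilution factor through solution 2 = 3.1176 × 44.333 = 138.22
[solution 2] = 4.00 μM / 138.22 = 0.02894 μM = 28.9 nM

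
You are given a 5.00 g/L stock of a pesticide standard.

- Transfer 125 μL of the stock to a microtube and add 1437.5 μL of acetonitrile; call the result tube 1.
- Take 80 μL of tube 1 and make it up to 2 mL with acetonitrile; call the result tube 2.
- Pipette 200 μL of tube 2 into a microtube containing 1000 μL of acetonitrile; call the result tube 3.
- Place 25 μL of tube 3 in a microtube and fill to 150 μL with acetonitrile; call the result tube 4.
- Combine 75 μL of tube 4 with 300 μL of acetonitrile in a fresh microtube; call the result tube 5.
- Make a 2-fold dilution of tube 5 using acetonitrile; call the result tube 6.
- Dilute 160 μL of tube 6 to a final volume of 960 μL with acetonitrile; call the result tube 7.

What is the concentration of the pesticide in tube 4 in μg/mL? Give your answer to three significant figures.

Step 1: 125 μL + 1437.5 μL = 1562.5 μL total → factor 1562.5/125 = 12.5
Step 2: 80 μL brought to 2 mL → factor 2000/80 = 25
Step 3: 200 μL + 1000 μL = 1200 μL total → factor 1200/200 = 6
Step 4: 25 μL brought to 150 μL → factor 150/25 = 6
Dilution factor through tube 4 = 12.5 × 25 × 6 × 6 = 11250
[tube 4] = 5.00 g/L / 11250 = 0.0004444 g/L = 0.444 μg/mL

0.444 μg/mL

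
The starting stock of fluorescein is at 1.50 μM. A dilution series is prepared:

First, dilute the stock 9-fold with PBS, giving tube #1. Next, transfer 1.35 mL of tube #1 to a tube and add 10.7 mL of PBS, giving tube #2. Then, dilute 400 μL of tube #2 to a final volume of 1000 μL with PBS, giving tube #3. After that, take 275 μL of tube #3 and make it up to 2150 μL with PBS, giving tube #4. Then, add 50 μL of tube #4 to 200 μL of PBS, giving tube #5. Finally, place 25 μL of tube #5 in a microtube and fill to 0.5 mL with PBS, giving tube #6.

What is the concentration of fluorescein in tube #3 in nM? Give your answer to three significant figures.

Step 1: 9-fold → factor 9
Step 2: 1.35 mL + 10.7 mL = 12.05 mL total → factor 12.05/1.35 = 8.9259
Step 3: 400 μL brought to 1000 μL → factor 1000/400 = 2.5
Dilution factor through tube #3 = 9 × 8.9259 × 2.5 = 200.83
[tube #3] = 1.50 μM / 200.83 = 0.007469 μM = 7.47 nM

7.47 nM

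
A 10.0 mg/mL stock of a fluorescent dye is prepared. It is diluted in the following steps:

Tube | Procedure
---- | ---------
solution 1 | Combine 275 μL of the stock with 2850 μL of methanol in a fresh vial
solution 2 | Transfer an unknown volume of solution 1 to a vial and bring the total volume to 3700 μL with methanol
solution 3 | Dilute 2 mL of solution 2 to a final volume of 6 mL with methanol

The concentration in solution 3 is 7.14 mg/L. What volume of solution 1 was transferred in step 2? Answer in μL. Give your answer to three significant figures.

90.1 μL

Step 1: 275 μL + 2850 μL = 3125 μL total → factor 3125/275 = 11.364
Step 2: v brought to 3700 μL → factor = 3700 μL/v
Step 3: 2 mL brought to 6 mL → factor 6/2 = 3
Product of known-step factors = 34.091
Overall factor = 10.0 mg/mL / (7.14 mg/L) = 1400.6
Step-2 factor = 1400.6 / 34.091 = 41.083
v = 3700 μL / 41.083 = 90.1 μL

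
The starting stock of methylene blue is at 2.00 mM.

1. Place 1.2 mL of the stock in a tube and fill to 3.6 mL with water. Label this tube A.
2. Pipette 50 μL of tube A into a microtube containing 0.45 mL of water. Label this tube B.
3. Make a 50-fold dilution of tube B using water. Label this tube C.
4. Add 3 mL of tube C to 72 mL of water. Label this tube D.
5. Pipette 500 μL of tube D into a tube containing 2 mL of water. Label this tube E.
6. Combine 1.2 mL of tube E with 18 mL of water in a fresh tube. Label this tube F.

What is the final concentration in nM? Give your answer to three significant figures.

0.667 nM

Step 1: 1.2 mL brought to 3.6 mL → factor 3.6/1.2 = 3
Step 2: 50 μL + 0.45 mL = 500 μL total → factor 500/50 = 10
Step 3: 50-fold → factor 50
Step 4: 3 mL + 72 mL = 75 mL total → factor 75/3 = 25
Step 5: 500 μL + 2 mL = 2500 μL total → factor 2500/500 = 5
Step 6: 1.2 mL + 18 mL = 19.2 mL total → factor 19.2/1.2 = 16
Overall dilution factor = 3 × 10 × 50 × 25 × 5 × 16 = 3 × 10^6
Final = 2.00 mM / 3 × 10^6 = 6.667 × 10^-7 mM = 0.667 nM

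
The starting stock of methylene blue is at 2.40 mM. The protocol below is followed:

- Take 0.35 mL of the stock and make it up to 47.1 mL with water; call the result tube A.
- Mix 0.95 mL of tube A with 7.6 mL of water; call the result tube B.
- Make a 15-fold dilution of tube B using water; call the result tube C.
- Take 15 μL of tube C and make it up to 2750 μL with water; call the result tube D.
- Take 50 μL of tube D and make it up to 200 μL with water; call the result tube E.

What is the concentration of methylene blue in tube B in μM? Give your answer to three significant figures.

1.98 μM

Step 1: 0.35 mL brought to 47.1 mL → factor 47.1/0.35 = 134.57
Step 2: 0.95 mL + 7.6 mL = 8.55 mL total → factor 8.55/0.95 = 9
Dilution factor through tube B = 134.57 × 9 = 1211.1
[tube B] = 2.40 mM / 1211.1 = 0.001982 mM = 1.98 μM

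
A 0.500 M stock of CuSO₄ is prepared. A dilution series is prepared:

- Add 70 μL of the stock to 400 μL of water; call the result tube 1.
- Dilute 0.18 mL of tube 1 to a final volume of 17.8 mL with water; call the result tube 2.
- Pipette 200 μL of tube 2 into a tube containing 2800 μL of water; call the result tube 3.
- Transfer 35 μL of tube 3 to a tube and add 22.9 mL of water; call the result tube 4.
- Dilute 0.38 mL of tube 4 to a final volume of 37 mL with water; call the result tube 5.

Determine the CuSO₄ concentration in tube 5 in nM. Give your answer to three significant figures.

0.787 nM

Step 1: 70 μL + 400 μL = 470 μL total → factor 470/70 = 6.7143
Step 2: 0.18 mL brought to 17.8 mL → factor 17.8/0.18 = 98.889
Step 3: 200 μL + 2800 μL = 3000 μL total → factor 3000/200 = 15
Step 4: 35 μL + 22.9 mL = 22935 μL total → factor 22935/35 = 655.29
Step 5: 0.38 mL brought to 37 mL → factor 37/0.38 = 97.368
Overall dilution factor = 6.7143 × 98.889 × 15 × 655.29 × 97.368 = 6.3546 × 10^8
Final = 0.500 M / 6.3546 × 10^8 = 7.868 × 10^-10 M = 0.787 nM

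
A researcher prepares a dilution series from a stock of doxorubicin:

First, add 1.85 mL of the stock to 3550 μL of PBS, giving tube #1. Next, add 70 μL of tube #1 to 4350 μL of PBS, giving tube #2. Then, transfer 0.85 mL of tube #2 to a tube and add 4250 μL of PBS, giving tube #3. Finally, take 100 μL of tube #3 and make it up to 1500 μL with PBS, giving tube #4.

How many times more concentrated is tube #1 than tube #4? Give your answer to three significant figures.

5.68 × 10^3

Step 1: 1.85 mL + 3550 μL = 5.4 mL total → factor 5.4/1.85 = 2.9189
Step 2: 70 μL + 4350 μL = 4420 μL total → factor 4420/70 = 63.143
Step 3: 0.85 mL + 4250 μL = 5.1 mL total → factor 5.1/0.85 = 6
Step 4: 100 μL brought to 1500 μL → factor 1500/100 = 15
Dilution factor to tube #1 = 2.9189; to tube #4 = 16588
[tube #1]/[tube #4] = (factor to tube #4)/(factor to tube #1) = 16588/2.9189 = 5.68 × 10^3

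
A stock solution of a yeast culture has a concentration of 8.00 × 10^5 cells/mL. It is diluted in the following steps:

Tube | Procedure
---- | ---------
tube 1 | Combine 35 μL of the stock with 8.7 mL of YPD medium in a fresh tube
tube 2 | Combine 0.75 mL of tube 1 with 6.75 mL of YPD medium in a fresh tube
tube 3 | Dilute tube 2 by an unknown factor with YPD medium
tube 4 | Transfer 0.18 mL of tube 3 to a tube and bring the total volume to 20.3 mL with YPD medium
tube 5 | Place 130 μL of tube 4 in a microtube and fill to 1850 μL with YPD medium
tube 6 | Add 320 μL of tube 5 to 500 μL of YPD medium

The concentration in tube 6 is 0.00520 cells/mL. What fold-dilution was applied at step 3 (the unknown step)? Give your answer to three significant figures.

Step 1: 35 μL + 8.7 mL = 8735 μL total → factor 8735/35 = 249.57
Step 2: 0.75 mL + 6.75 mL = 7.5 mL total → factor 7.5/0.75 = 10
Step 3: unknown factor x
Step 4: 0.18 mL brought to 20.3 mL → factor 20.3/0.18 = 112.78
Step 5: 130 μL brought to 1850 μL → factor 1850/130 = 14.231
Step 6: 320 μL + 500 μL = 820 μL total → factor 820/320 = 2.5625
Product of known-step factors = 1.0264 × 10^7
Overall factor = 8.00 × 10^5 cells/mL / (0.00520 cells/mL) = 1.5385 × 10^8
x = 1.5385 × 10^8 / 1.0264 × 10^7 = 15.0

15.0-fold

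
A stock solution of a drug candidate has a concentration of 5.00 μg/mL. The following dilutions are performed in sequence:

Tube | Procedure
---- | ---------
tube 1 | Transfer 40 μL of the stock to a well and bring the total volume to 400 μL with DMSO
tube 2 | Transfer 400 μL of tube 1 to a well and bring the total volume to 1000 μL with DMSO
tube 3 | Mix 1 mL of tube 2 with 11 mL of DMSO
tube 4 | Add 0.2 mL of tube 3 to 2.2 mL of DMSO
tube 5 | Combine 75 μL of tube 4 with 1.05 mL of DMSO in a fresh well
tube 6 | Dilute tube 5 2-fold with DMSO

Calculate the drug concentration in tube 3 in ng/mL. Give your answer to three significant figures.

16.7 ng/mL

Step 1: 40 μL brought to 400 μL → factor 400/40 = 10
Step 2: 400 μL brought to 1000 μL → factor 1000/400 = 2.5
Step 3: 1 mL + 11 mL = 12 mL total → factor 12/1 = 12
Dilution factor through tube 3 = 10 × 2.5 × 12 = 300
[tube 3] = 5.00 μg/mL / 300 = 0.01667 μg/mL = 16.7 ng/mL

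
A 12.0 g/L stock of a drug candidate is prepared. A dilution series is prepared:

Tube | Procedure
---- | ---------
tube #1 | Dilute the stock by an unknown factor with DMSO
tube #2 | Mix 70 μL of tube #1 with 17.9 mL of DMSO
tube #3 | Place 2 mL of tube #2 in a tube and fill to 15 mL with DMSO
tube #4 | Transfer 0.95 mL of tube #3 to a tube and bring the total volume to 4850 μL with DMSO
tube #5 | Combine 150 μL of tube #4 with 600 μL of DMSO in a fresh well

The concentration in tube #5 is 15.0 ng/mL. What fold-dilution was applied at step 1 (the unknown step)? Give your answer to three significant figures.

16.3-fold

Step 1: unknown factor x
Step 2: 70 μL + 17.9 mL = 17970 μL total → factor 17970/70 = 256.71
Step 3: 2 mL brought to 15 mL → factor 15/2 = 7.5
Step 4: 0.95 mL brought to 4850 μL → factor 4.85/0.95 = 5.1053
Step 5: 150 μL + 600 μL = 750 μL total → factor 750/150 = 5
Product of known-step factors = 49147
Overall factor = 12.0 g/L / (15.0 ng/mL) = 8 × 10^5
x = 8 × 10^5 / 49147 = 16.3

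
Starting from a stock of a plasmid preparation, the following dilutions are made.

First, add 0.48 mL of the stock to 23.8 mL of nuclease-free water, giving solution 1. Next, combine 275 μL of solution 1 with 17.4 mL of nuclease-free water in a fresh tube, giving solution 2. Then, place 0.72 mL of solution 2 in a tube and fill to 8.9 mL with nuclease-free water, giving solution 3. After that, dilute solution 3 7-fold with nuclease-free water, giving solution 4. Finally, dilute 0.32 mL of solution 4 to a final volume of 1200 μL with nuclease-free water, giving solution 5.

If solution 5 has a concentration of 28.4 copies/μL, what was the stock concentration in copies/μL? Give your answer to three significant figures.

3.00 × 10^7 copies/μL

Step 1: 0.48 mL + 23.8 mL = 24.28 mL total → factor 24.28/0.48 = 50.583
Step 2: 275 μL + 17.4 mL = 17675 μL total → factor 17675/275 = 64.273
Step 3: 0.72 mL brought to 8.9 mL → factor 8.9/0.72 = 12.361
Step 4: 7-fold → factor 7
Step 5: 0.32 mL brought to 1200 μL → factor 1.2/0.32 = 3.75
Overall dilution factor = 50.583 × 64.273 × 12.361 × 7 × 3.75 = 1.0549 × 10^6
Stock = 28.4 copies/μL × 1.0549 × 10^6 = 3.00 × 10^7 copies/μL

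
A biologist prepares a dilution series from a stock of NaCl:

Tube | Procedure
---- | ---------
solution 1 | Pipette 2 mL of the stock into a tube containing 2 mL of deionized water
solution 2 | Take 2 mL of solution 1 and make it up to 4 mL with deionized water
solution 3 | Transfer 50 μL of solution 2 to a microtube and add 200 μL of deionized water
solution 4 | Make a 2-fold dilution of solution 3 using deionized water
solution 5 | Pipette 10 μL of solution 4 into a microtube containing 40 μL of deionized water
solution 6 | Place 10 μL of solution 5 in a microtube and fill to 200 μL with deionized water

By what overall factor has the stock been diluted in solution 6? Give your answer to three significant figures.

4.00 × 10^3

Step 1: 2 mL + 2 mL = 4 mL total → factor 4/2 = 2
Step 2: 2 mL brought to 4 mL → factor 4/2 = 2
Step 3: 50 μL + 200 μL = 250 μL total → factor 250/50 = 5
Step 4: 2-fold → factor 2
Step 5: 10 μL + 40 μL = 50 μL total → factor 50/10 = 5
Step 6: 10 μL brought to 200 μL → factor 200/10 = 20
Overall dilution factor = 2 × 2 × 5 × 2 × 5 × 20 = 4000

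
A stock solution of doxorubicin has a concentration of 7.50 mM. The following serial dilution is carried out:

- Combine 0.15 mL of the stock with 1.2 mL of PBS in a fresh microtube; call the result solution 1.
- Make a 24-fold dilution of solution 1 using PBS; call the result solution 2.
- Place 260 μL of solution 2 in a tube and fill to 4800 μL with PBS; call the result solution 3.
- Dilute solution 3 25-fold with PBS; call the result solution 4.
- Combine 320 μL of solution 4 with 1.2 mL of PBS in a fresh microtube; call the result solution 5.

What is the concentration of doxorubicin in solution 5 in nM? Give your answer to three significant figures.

Step 1: 0.15 mL + 1.2 mL = 1.35 mL total → factor 1.35/0.15 = 9
Step 2: 24-fold → factor 24
Step 3: 260 μL brought to 4800 μL → factor 4800/260 = 18.462
Step 4: 25-fold → factor 25
Step 5: 320 μL + 1.2 mL = 1520 μL total → factor 1520/320 = 4.75
Overall dilution factor = 9 × 24 × 18.462 × 25 × 4.75 = 4.7354 × 10^5
Final = 7.50 mM / 4.7354 × 10^5 = 1.584 × 10^-5 mM = 15.8 nM

15.8 nM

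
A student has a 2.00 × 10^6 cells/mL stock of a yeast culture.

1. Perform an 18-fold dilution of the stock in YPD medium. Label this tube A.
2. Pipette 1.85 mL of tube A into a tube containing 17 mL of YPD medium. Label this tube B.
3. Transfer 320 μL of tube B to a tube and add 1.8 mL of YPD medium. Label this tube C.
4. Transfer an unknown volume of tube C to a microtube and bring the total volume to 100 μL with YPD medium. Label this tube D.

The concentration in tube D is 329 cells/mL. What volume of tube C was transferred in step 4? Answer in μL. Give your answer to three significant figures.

Step 1: 18-fold → factor 18
Step 2: 1.85 mL + 17 mL = 18.85 mL total → factor 18.85/1.85 = 10.189
Step 3: 320 μL + 1.8 mL = 2120 μL total → factor 2120/320 = 6.625
Step 4: v brought to 100 μL → factor = 100 μL/v
Product of known-step factors = 1215.1
Overall factor = 2.00 × 10^6 cells/mL / (329 cells/mL) = 6079
Step-4 factor = 6079 / 1215.1 = 5.0031
v = 100 μL / 5.0031 = 20.0 μL

20.0 μL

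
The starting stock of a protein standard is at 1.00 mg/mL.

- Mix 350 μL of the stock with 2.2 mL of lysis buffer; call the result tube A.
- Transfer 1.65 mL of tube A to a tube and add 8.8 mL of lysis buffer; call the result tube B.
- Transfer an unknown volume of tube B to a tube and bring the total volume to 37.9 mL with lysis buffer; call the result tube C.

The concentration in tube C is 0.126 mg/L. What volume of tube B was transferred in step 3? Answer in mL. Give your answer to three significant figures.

Step 1: 350 μL + 2.2 mL = 2550 μL total → factor 2550/350 = 7.2857
Step 2: 1.65 mL + 8.8 mL = 10.45 mL total → factor 10.45/1.65 = 6.3333
Step 3: v brought to 37.9 mL → factor = 37.9 mL/v
Product of known-step factors = 46.143
Overall factor = 1.00 mg/mL / (0.126 mg/L) = 7936.5
Step-3 factor = 7936.5 / 46.143 = 172
v = 37.9 mL / 172 = 0.220 mL

0.220 mL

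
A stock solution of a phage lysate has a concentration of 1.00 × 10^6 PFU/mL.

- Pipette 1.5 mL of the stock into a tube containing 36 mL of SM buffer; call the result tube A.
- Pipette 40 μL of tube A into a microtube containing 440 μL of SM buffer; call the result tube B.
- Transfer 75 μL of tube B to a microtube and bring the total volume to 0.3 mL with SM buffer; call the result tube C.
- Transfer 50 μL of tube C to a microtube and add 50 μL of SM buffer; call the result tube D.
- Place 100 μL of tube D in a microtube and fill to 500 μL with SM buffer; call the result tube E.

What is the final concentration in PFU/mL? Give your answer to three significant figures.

83.3 PFU/mL

Step 1: 1.5 mL + 36 mL = 37.5 mL total → factor 37.5/1.5 = 25
Step 2: 40 μL + 440 μL = 480 μL total → factor 480/40 = 12
Step 3: 75 μL brought to 0.3 mL → factor 300/75 = 4
Step 4: 50 μL + 50 μL = 100 μL total → factor 100/50 = 2
Step 5: 100 μL brought to 500 μL → factor 500/100 = 5
Overall dilution factor = 25 × 12 × 4 × 2 × 5 = 12000
Final = 1.00 × 10^6 PFU/mL / 12000 = 83.3 PFU/mL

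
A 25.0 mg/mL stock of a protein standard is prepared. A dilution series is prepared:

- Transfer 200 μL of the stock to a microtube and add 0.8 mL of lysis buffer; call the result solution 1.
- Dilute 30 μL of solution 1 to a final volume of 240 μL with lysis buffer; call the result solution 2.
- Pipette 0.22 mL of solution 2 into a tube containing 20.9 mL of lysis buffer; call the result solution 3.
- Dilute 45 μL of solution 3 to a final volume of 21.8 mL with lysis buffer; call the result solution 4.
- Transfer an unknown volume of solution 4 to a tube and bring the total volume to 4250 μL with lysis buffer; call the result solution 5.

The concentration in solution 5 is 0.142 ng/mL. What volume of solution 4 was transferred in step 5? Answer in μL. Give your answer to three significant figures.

Step 1: 200 μL + 0.8 mL = 1000 μL total → factor 1000/200 = 5
Step 2: 30 μL brought to 240 μL → factor 240/30 = 8
Step 3: 0.22 mL + 20.9 mL = 21.12 mL total → factor 21.12/0.22 = 96
Step 4: 45 μL brought to 21.8 mL → factor 21800/45 = 484.44
Step 5: v brought to 4250 μL → factor = 4250 μL/v
Product of known-step factors = 1.8603 × 10^6
Overall factor = 25.0 mg/mL / (0.142 ng/mL) = 1.7606 × 10^8
Step-5 factor = 1.7606 × 10^8 / 1.8603 × 10^6 = 94.64
v = 4250 μL / 94.64 = 44.9 μL

44.9 μL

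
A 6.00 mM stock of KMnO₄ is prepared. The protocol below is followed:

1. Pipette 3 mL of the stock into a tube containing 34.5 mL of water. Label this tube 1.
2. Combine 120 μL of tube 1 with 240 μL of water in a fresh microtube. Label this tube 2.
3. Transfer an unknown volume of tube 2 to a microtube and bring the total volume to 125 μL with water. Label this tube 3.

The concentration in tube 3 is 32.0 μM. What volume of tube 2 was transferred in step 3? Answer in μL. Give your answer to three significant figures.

Step 1: 3 mL + 34.5 mL = 37.5 mL total → factor 37.5/3 = 12.5
Step 2: 120 μL + 240 μL = 360 μL total → factor 360/120 = 3
Step 3: v brought to 125 μL → factor = 125 μL/v
Product of known-step factors = 37.5
Overall factor = 6.00 mM / (32.0 μM) = 187.5
Step-3 factor = 187.5 / 37.5 = 5
v = 125 μL / 5 = 25.0 μL

25.0 μL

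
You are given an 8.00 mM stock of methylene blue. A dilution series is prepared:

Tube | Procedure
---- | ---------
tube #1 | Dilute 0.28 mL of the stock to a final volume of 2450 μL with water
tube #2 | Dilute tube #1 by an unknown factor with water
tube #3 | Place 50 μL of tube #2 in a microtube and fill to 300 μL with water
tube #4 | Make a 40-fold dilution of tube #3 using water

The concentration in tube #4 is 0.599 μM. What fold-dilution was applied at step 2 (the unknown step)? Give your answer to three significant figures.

Step 1: 0.28 mL brought to 2450 μL → factor 2.45/0.28 = 8.75
Step 2: unknown factor x
Step 3: 50 μL brought to 300 μL → factor 300/50 = 6
Step 4: 40-fold → factor 40
Product of known-step factors = 2100
Overall factor = 8.00 mM / (0.599 μM) = 13356
x = 13356 / 2100 = 6.36

6.36-fold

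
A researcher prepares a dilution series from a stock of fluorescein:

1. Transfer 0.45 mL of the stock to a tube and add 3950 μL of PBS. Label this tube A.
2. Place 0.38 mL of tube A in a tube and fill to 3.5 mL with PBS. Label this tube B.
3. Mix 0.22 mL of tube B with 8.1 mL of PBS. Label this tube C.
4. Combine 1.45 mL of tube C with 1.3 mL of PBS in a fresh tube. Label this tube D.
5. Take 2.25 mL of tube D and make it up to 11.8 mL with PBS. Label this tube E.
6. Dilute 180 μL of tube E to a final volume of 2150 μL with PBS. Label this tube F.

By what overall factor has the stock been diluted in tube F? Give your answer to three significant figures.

Step 1: 0.45 mL + 3950 μL = 4.4 mL total → factor 4.4/0.45 = 9.7778
Step 2: 0.38 mL brought to 3.5 mL → factor 3.5/0.38 = 9.2105
Step 3: 0.22 mL + 8.1 mL = 8.32 mL total → factor 8.32/0.22 = 37.818
Step 4: 1.45 mL + 1.3 mL = 2.75 mL total → factor 2.75/1.45 = 1.8966
Step 5: 2.25 mL brought to 11.8 mL → factor 11.8/2.25 = 5.2444
Step 6: 180 μL brought to 2150 μL → factor 2150/180 = 11.944
Overall dilution factor = 9.7778 × 9.2105 × 37.818 × 1.8966 × 5.2444 × 11.944 = 4.0463 × 10^5

4.05 × 10^5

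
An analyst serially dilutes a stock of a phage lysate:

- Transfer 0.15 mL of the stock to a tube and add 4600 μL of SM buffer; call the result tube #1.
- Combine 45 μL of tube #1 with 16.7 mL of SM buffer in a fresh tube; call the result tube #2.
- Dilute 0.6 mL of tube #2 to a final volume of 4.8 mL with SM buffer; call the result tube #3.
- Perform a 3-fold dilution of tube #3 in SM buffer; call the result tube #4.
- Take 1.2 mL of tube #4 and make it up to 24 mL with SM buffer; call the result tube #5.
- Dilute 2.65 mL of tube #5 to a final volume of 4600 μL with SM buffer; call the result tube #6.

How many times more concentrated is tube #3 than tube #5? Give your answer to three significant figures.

60.0

Step 1: 0.15 mL + 4600 μL = 4.75 mL total → factor 4.75/0.15 = 31.667
Step 2: 45 μL + 16.7 mL = 16745 μL total → factor 16745/45 = 372.11
Step 3: 0.6 mL brought to 4.8 mL → factor 4.8/0.6 = 8
Step 4: 3-fold → factor 3
Step 5: 1.2 mL brought to 24 mL → factor 24/1.2 = 20
Dilution factor to tube #3 = 94268; to tube #5 = 5.6561 × 10^6
[tube #3]/[tube #5] = (factor to tube #5)/(factor to tube #3) = 5.6561 × 10^6/94268 = 60.0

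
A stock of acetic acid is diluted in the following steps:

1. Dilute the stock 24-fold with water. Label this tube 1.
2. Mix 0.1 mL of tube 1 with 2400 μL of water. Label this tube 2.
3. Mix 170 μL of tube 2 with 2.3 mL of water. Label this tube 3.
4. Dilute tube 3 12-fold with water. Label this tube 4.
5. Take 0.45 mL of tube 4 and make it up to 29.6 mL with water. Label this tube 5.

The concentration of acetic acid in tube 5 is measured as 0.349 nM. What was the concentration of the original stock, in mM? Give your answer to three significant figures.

2.40 mM

Step 1: 24-fold → factor 24
Step 2: 0.1 mL + 2400 μL = 2.5 mL total → factor 2.5/0.1 = 25
Step 3: 170 μL + 2.3 mL = 2470 μL total → factor 2470/170 = 14.529
Step 4: 12-fold → factor 12
Step 5: 0.45 mL brought to 29.6 mL → factor 29.6/0.45 = 65.778
Overall dilution factor = 24 × 25 × 14.529 × 12 × 65.778 = 6.8811 × 10^6
Stock = 0.349 nM × 6.8811 × 10^6 = 2.402 × 10^6 nM = 2.40 mM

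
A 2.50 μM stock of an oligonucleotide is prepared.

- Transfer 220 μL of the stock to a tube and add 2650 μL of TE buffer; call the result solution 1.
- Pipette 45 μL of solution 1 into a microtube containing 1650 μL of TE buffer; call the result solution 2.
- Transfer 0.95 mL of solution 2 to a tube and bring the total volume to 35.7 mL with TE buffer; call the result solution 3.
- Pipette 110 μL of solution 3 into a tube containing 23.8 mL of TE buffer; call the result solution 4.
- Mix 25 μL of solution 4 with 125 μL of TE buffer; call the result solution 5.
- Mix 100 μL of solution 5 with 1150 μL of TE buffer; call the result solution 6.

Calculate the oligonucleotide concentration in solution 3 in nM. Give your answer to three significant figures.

0.135 nM

Step 1: 220 μL + 2650 μL = 2870 μL total → factor 2870/220 = 13.045
Step 2: 45 μL + 1650 μL = 1695 μL total → factor 1695/45 = 37.667
Step 3: 0.95 mL brought to 35.7 mL → factor 35.7/0.95 = 37.579
Dilution factor through solution 3 = 13.045 × 37.667 × 37.579 = 18465
[solution 3] = 2.50 μM / 18465 = 0.0001354 μM = 0.135 nM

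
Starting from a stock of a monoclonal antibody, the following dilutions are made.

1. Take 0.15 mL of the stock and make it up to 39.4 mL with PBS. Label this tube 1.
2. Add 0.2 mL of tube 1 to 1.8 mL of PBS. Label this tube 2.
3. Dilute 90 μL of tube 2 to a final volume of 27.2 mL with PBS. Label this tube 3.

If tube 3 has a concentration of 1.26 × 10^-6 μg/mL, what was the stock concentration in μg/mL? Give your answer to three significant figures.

1.00 μg/mL

Step 1: 0.15 mL brought to 39.4 mL → factor 39.4/0.15 = 262.67
Step 2: 0.2 mL + 1.8 mL = 2 mL total → factor 2/0.2 = 10
Step 3: 90 μL brought to 27.2 mL → factor 27200/90 = 302.22
Overall dilution factor = 262.67 × 10 × 302.22 = 7.9384 × 10^5
Stock = 1.26 × 10^-6 μg/mL × 7.9384 × 10^5 = 1.00 μg/mL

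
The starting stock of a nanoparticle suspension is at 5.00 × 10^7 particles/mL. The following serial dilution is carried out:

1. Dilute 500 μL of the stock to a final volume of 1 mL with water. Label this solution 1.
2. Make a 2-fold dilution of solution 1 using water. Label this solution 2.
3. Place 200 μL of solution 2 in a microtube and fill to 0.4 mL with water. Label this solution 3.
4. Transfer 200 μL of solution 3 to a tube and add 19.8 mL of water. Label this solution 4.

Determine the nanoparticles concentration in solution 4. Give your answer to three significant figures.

6.25 × 10^4 particles/mL

Step 1: 500 μL brought to 1 mL → factor 1000/500 = 2
Step 2: 2-fold → factor 2
Step 3: 200 μL brought to 0.4 mL → factor 400/200 = 2
Step 4: 200 μL + 19.8 mL = 20000 μL total → factor 20000/200 = 100
Overall dilution factor = 2 × 2 × 2 × 100 = 800
Final = 5.00 × 10^7 particles/mL / 800 = 6.25 × 10^4 particles/mL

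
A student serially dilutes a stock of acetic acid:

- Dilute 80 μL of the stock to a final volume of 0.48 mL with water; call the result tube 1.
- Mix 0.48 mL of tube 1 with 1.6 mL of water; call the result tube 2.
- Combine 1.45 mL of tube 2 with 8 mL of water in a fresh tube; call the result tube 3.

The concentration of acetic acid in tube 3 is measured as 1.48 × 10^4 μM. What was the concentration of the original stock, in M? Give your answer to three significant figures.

2.51 M

Step 1: 80 μL brought to 0.48 mL → factor 480/80 = 6
Step 2: 0.48 mL + 1.6 mL = 2.08 mL total → factor 2.08/0.48 = 4.3333
Step 3: 1.45 mL + 8 mL = 9.45 mL total → factor 9.45/1.45 = 6.5172
Overall dilution factor = 6 × 4.3333 × 6.5172 = 169.45
Stock = 1.48 × 10^4 μM × 169.45 = 2.508 × 10^6 μM = 2.51 M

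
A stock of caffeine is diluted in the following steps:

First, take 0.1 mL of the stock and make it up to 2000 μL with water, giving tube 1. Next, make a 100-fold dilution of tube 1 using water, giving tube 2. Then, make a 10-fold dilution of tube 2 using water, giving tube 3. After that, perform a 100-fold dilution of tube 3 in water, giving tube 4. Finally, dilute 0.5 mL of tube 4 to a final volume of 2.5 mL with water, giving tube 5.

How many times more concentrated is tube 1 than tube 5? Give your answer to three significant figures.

5.00 × 10^5

Step 1: 0.1 mL brought to 2000 μL → factor 2/0.1 = 20
Step 2: 100-fold → factor 100
Step 3: 10-fold → factor 10
Step 4: 100-fold → factor 100
Step 5: 0.5 mL brought to 2.5 mL → factor 2.5/0.5 = 5
Dilution factor to tube 1 = 20; to tube 5 = 1 × 10^7
[tube 1]/[tube 5] = (factor to tube 5)/(factor to tube 1) = 1 × 10^7/20 = 5.00 × 10^5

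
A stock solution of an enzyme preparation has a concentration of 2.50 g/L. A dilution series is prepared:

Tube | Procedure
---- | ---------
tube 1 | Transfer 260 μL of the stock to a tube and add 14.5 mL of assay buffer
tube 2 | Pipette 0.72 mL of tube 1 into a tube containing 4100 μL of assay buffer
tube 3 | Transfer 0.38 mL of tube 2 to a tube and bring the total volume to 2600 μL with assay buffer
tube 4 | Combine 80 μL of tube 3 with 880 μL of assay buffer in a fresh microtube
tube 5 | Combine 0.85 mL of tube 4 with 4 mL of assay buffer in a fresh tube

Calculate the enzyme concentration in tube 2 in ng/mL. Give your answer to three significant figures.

6.58 × 10^3 ng/mL

Step 1: 260 μL + 14.5 mL = 14760 μL total → factor 14760/260 = 56.769
Step 2: 0.72 mL + 4100 μL = 4.82 mL total → factor 4.82/0.72 = 6.6944
Dilution factor through tube 2 = 56.769 × 6.6944 = 380.04
[tube 2] = 2.50 g/L / 380.04 = 0.006578 g/L = 6.58 × 10^3 ng/mL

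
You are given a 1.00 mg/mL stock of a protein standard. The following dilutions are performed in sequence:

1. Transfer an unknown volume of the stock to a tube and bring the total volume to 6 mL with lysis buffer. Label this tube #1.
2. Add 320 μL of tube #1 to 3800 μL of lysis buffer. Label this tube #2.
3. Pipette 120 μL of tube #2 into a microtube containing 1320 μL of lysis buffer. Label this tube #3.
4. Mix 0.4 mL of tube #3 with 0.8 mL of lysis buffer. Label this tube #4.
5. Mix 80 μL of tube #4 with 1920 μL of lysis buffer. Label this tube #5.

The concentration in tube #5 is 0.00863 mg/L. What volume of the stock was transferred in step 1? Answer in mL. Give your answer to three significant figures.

0.600 mL

Step 1: v brought to 6 mL → factor = 6 mL/v
Step 2: 320 μL + 3800 μL = 4120 μL total → factor 4120/320 = 12.875
Step 3: 120 μL + 1320 μL = 1440 μL total → factor 1440/120 = 12
Step 4: 0.4 mL + 0.8 mL = 1.2 mL total → factor 1.2/0.4 = 3
Step 5: 80 μL + 1920 μL = 2000 μL total → factor 2000/80 = 25
Product of known-step factors = 11588
Overall factor = 1.00 mg/mL / (0.00863 mg/L) = 1.1587 × 10^5
Step-1 factor = 1.1587 × 10^5 / 11588 = 10
v = 6 mL / 10 = 0.600 mL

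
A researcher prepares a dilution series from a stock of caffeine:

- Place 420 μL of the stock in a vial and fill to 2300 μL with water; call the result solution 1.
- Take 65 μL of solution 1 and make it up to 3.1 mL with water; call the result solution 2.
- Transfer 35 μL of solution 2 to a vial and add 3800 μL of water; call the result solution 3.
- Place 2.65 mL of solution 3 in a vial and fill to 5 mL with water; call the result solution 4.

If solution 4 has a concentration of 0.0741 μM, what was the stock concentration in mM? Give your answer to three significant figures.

Step 1: 420 μL brought to 2300 μL → factor 2300/420 = 5.4762
Step 2: 65 μL brought to 3.1 mL → factor 3100/65 = 47.692
Step 3: 35 μL + 3800 μL = 3835 μL total → factor 3835/35 = 109.57
Step 4: 2.65 mL brought to 5 mL → factor 5/2.65 = 1.8868
Overall dilution factor = 5.4762 × 47.692 × 109.57 × 1.8868 = 53994
Stock = 0.0741 μM × 53994 = 4001 μM = 4.00 mM

4.00 mM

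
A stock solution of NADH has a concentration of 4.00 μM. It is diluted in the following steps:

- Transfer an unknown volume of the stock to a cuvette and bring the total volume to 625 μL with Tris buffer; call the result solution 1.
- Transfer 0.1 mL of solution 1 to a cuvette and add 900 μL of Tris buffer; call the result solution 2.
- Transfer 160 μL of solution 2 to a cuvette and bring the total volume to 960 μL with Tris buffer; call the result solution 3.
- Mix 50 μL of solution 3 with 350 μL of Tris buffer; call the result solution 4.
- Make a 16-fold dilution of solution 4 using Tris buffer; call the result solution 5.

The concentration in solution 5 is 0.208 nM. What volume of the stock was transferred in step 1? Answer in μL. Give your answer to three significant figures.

Step 1: v brought to 625 μL → factor = 625 μL/v
Step 2: 0.1 mL + 900 μL = 1 mL total → factor 1/0.1 = 10
Step 3: 160 μL brought to 960 μL → factor 960/160 = 6
Step 4: 50 μL + 350 μL = 400 μL total → factor 400/50 = 8
Step 5: 16-fold → factor 16
Product of known-step factors = 7680
Overall factor = 4.00 μM / (0.208 nM) = 19231
Step-1 factor = 19231 / 7680 = 2.504
v = 625 μL / 2.504 = 250 μL

250 μL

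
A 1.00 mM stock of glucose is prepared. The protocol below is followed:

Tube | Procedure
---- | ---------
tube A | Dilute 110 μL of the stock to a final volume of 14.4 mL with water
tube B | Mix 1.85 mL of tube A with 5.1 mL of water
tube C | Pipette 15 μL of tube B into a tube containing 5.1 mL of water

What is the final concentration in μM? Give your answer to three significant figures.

0.00596 μM

Step 1: 110 μL brought to 14.4 mL → factor 14400/110 = 130.91
Step 2: 1.85 mL + 5.1 mL = 6.95 mL total → factor 6.95/1.85 = 3.7568
Step 3: 15 μL + 5.1 mL = 5115 μL total → factor 5115/15 = 341
Overall dilution factor = 130.91 × 3.7568 × 341 = 1.677 × 10^5
Final = 1.00 mM / 1.677 × 10^5 = 5.963 × 10^-6 mM = 0.00596 μM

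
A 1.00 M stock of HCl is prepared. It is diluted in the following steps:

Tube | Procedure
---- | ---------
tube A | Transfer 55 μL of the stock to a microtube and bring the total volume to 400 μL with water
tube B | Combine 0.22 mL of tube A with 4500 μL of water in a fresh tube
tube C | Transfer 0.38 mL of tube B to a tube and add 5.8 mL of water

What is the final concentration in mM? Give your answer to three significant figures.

0.394 mM

Step 1: 55 μL brought to 400 μL → factor 400/55 = 7.2727
Step 2: 0.22 mL + 4500 μL = 4.72 mL total → factor 4.72/0.22 = 21.455
Step 3: 0.38 mL + 5.8 mL = 6.18 mL total → factor 6.18/0.38 = 16.263
Overall dilution factor = 7.2727 × 21.455 × 16.263 = 2537.6
Final = 1.00 M / 2537.6 = 0.0003941 M = 0.394 mM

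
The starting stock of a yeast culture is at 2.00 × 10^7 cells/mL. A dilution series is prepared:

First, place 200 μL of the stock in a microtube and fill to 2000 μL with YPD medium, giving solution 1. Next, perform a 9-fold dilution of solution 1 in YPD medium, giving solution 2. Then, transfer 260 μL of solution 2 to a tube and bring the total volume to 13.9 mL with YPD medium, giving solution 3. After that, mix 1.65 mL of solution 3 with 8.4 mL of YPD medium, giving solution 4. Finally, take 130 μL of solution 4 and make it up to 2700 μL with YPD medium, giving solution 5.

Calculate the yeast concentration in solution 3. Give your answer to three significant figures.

Step 1: 200 μL brought to 2000 μL → factor 2000/200 = 10
Step 2: 9-fold → factor 9
Step 3: 260 μL brought to 13.9 mL → factor 13900/260 = 53.462
Dilution factor through solution 3 = 10 × 9 × 53.462 = 4811.5
[solution 3] = 2.00 × 10^7 cells/mL / 4811.5 = 4.16 × 10^3 cells/mL

4.16 × 10^3 cells/mL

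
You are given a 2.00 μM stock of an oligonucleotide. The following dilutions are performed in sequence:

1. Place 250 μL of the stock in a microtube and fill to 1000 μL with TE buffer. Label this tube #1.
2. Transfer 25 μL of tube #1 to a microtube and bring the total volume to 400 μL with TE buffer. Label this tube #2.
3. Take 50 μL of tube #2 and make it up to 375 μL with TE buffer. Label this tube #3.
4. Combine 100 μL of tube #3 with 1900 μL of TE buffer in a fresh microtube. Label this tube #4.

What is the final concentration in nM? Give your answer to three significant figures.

Step 1: 250 μL brought to 1000 μL → factor 1000/250 = 4
Step 2: 25 μL brought to 400 μL → factor 400/25 = 16
Step 3: 50 μL brought to 375 μL → factor 375/50 = 7.5
Step 4: 100 μL + 1900 μL = 2000 μL total → factor 2000/100 = 20
Overall dilution factor = 4 × 16 × 7.5 × 20 = 9600
Final = 2.00 μM / 9600 = 0.0002083 μM = 0.208 nM

0.208 nM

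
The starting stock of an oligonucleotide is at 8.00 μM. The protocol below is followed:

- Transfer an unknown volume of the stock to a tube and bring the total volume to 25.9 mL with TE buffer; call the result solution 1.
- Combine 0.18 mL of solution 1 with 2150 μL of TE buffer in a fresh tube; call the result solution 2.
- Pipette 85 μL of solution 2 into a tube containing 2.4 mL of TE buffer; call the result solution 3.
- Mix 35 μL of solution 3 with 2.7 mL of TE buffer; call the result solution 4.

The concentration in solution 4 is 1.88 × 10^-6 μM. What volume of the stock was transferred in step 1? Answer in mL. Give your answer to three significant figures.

0.180 mL

Step 1: v brought to 25.9 mL → factor = 25.9 mL/v
Step 2: 0.18 mL + 2150 μL = 2.33 mL total → factor 2.33/0.18 = 12.944
Step 3: 85 μL + 2.4 mL = 2485 μL total → factor 2485/85 = 29.235
Step 4: 35 μL + 2.7 mL = 2735 μL total → factor 2735/35 = 78.143
Product of known-step factors = 29572
Overall factor = 8.00 μM / (1.88 × 10^-6 μM) = 4.2553 × 10^6
Step-1 factor = 4.2553 × 10^6 / 29572 = 143.9
v = 25.9 mL / 143.9 = 0.180 mL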